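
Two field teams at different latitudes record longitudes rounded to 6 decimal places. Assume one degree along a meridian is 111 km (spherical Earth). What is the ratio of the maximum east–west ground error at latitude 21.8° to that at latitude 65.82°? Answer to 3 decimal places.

2.267

Rounding to 6 decimal places leaves the longitude within ±5e-07° of the true value.
Error at 21.8° = 5e-07° × 111000 × cos 21.8° ≈ 0.0555 × 0.9285 = 0.051531 m.
Error at 65.82° = 5e-07° × 111000 × cos 65.82° ≈ 0.0555 × 0.4096 = 0.022733 m.
The ratio reduces to cos 21.8° / cos 65.82° = 0.9285/0.4096 ≈ 2.2668.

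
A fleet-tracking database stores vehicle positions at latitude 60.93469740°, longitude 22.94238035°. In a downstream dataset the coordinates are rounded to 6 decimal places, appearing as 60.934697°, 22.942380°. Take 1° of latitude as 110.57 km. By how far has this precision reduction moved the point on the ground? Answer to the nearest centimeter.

5 centimeters

Δlat = 60.93469740 − 60.934697 = +0.00000040°; Δlon = 22.94238035 − 22.942380 = +0.00000035°.
North–south shift: 0.00000040 × 110570 = 0.044228 m.
E–W at 60.9347°: 0.00000035° × 110570 × cos 60.9347° = 0.00000035 × 110570 × 0.4858 ≈ 0.0188005 m.
Combined displacement = (0.044228² + 0.0188005²)^½ ≈ 0.048058 m.
That is 0.048058 m = 4.8058 cm.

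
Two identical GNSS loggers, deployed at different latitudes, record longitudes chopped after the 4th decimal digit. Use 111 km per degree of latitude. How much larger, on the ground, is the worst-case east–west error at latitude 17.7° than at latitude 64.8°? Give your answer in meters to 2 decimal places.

5.85 meters

Truncating at 4 decimal places can drop up to a full unit in the last place, so the longitude may be off by as much as 0.0001°.
Error at 17.7° = 0.0001° × 111000 × cos 17.7° ≈ 11.1 × 0.9527 = 10.575 m.
At 64.8°: 0.0001° × 111000 × cos 64.8° = 0.0001 × 111000 × 0.4258 ≈ 4.7262 m.
So the lower-latitude error exceeds the higher by 10.575 − 4.7262 = 5.8484 m.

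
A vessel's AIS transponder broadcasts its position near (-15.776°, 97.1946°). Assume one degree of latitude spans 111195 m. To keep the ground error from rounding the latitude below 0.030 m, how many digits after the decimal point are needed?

7 decimal places

One degree of latitude covers 111195 m.
With N decimal places the half-ulp bound is 0.5·10⁻ᴺ°, or 0.5·10⁻ᴺ × 111195 m on the ground.
Need 0.5 × 111195 × 10⁻ᴺ ≤ 0.030 → 10⁻ᴺ ≤ 5.396e-07, so N ≥ 6.27.
At 6 places the error can reach 0.0556 m, but 7 places keeps it to 0.00556 m.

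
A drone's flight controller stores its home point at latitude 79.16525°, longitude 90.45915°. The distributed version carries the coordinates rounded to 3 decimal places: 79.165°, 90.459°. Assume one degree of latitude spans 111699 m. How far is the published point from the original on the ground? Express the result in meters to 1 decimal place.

The latitude changed by +0.00025° and the longitude by +0.00015°.
N–S: 0.00025° × 111699 m/° = 27.9247 m.
E–W at 79.165°: 0.00015° × 111699 × cos 79.165° = 0.00015 × 111699 × 0.1880 ≈ 3.1496 m.
Hypotenuse of the two orthogonal shifts: √(27.9247² + 3.1496²) = 28.1018 m.

28.1 meters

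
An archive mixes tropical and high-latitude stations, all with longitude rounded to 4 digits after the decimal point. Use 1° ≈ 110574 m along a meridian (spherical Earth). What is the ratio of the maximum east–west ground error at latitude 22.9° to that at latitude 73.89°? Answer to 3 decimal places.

3.320

Rounding to 4 decimal places leaves the longitude within ±5e-05° of the true value.
Error at 22.9° = 5e-05° × 110574 × cos 22.9° ≈ 5.5287 × 0.9212 = 5.093 m.
At 73.89°: 5e-05° × 110574 × cos 73.89° = 5e-05 × 110574 × 0.2775 ≈ 1.5341 m.
The ratio reduces to cos 22.9° / cos 73.89° = 0.9212/0.2775 ≈ 3.3198.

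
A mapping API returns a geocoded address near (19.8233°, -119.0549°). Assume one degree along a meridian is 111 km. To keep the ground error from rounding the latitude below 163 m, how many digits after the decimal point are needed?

3 decimal places

One degree of latitude covers 111000 m.
N decimal places → at most half a unit in the last place, 0.5 × 10⁻ᴺ° = 111000/2 × 10⁻ᴺ m.
Need 0.5 × 111000 × 10⁻ᴺ ≤ 163 → 10⁻ᴺ ≤ 2.937e-03, so N ≥ 2.53.
So 3 decimal places suffice (55.5 m); 2 would allow up to 555 m.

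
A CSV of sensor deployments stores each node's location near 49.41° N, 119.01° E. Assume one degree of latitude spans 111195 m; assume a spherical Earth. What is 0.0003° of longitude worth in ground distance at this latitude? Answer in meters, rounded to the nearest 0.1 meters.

21.7 meters

0.0003° of longitude at 49.41° is 0.0003 × 111195 × cos 49.41° ≈ 0.0003 × 72348.1 = 21.7044 m.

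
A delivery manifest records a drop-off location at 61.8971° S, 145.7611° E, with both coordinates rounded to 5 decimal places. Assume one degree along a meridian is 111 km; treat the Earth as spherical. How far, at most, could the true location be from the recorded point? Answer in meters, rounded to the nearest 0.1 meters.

0.6 meters

Rounding to 5 decimal places leaves each coordinate within ±5e-06° of the true value.
N–S: 5e-06° × 111000 m/° = 0.555 m.
E–W at 61.8971°: 5e-06° × 111000 × cos 61.8971° = 5e-06 × 111000 × 0.4711 ≈ 0.261436 m.
Worst case both components are at the extreme and orthogonal: √(0.555² + 0.261436²) ≈ 0.613493 m.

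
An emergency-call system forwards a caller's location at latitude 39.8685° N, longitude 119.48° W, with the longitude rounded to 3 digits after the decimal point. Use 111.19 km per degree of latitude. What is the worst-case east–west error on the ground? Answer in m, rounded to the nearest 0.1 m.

42.7 m

Rounding to 3 decimal places leaves the longitude within ±0.0005° of the true value.
One degree of longitude at 39.8685° is 111190 × cos 39.8685° ≈ 111190 × 0.7675 = 85340.3 m.
So at most 0.0005° × 85340.3 ≈ 42.6701 m east–west.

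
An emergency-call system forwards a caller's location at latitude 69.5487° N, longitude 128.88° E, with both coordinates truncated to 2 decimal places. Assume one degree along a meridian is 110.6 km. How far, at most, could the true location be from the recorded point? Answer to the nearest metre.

1172 metres

Truncating at 2 decimal places can drop up to a full unit in the last place, so each coordinate may be off by as much as 0.01°.
North–south component: 0.01° × 110600 = 1106 m.
E–W at 69.5487°: 0.01° × 110600 × cos 69.5487° = 0.01 × 110600 × 0.3494 ≈ 386.449 m.
Worst case both components are at the extreme and orthogonal: √(1106² + 386.449²) ≈ 1171.57 m.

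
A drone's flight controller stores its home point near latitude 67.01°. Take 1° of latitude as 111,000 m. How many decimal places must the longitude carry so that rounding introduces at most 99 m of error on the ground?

3 decimal places

At 67.01° one degree of longitude covers 111000 × cos 67.01° ≈ 111000 × 0.3906 ≈ 43353.3 m.
Rounding to N decimal places gives at most 0.5 × 10⁻ᴺ degrees of error, i.e. 0.5 × 10⁻ᴺ × 43353.3 m.
Setting 21676.7 × 10⁻ᴺ ≤ 99 gives 10ᴺ ≥ 219, i.e. N ≥ 2.34.
N = 2 would give 217 m (too coarse); N = 3 gives 21.7 m ≤ 99 m.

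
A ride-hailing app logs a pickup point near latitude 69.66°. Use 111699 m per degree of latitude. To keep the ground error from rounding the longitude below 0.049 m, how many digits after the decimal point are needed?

6 decimal places

At 69.66° one degree of longitude covers 111699 × cos 69.66° ≈ 111699 × 0.3476 ≈ 38825.5 m.
Rounding to N decimal places gives at most 0.5 × 10⁻ᴺ degrees of error, i.e. 0.5 × 10⁻ᴺ × 38825.5 m.
Need 0.5 × 38825.5 × 10⁻ᴺ ≤ 0.049 → 10⁻ᴺ ≤ 2.524e-06, so N ≥ 5.60.
So 6 decimal places suffice (0.0194 m); 5 would allow up to 0.194 m.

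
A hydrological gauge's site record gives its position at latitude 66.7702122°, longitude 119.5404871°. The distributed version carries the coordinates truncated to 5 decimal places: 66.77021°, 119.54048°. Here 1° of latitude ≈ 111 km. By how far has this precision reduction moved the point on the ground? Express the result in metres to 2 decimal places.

0.40 metres

The latitude changed by +0.0000022° and the longitude by +0.0000071°.
North–south shift: 0.0000022 × 111000 = 0.2442 m.
E–W at 66.7702°: 0.0000071° × 111000 × cos 66.7702° = 0.0000071 × 111000 × 0.3944 ≈ 0.310842 m.
Distance: √(0.2442² + 0.310842²) ≈ 0.395293 m.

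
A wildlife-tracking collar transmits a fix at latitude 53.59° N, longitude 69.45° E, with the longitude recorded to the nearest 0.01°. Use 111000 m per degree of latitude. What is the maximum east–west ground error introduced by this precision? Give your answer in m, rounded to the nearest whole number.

Rounding to 2 decimal places leaves the longitude within ±0.005° of the true value.
Parallels shrink by cos φ, so at 53.59° a degree of longitude is 111000 × 0.5936 ≈ 65885.1 m.
East–west error: 0.005° × 65885.1 m/° ≈ 329.425 m.

329 m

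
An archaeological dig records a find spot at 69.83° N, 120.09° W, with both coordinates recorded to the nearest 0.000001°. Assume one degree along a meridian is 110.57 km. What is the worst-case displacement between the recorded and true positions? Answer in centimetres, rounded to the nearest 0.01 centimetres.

Rounding to 6 decimal places leaves each coordinate within ±5e-07° of the true value.
Latitude error → 5e-07 × 110570 = 0.055285 m along the meridian.
E–W at 69.83°: 5e-07° × 110570 × cos 69.83° = 5e-07 × 110570 × 0.3448 ≈ 0.0190626 m.
Worst case both components are at the extreme and orthogonal: √(0.055285² + 0.0190626²) ≈ 0.0584792 m.
That is 0.0584792 m = 5.8479 cm.

5.85 centimetres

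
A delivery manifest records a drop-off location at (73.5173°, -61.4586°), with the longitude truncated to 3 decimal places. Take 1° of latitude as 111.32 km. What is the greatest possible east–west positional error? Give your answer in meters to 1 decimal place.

31.6 meters

Truncating at 3 decimal places can drop up to a full unit in the last place, so the longitude may be off by as much as 0.001°.
Parallels shrink by cos φ, so at 73.5173° a degree of longitude is 111320 × 0.2837 ≈ 31584.4 m.
East–west error: 0.001° × 31584.4 m/° ≈ 31.5844 m.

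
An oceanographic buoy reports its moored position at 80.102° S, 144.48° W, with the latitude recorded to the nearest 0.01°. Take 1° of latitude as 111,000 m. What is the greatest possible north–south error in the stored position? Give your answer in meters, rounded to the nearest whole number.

555 meters

Rounding to 2 decimal places leaves the latitude within ±0.005° of the true value.
North–south distance: 0.005° × 111000 m/° = 555 m.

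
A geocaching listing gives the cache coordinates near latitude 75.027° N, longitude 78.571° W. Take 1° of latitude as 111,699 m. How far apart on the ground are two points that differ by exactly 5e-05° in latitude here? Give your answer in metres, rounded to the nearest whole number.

5e-05° × 111699 m/° = 5.58495 m.

6 metres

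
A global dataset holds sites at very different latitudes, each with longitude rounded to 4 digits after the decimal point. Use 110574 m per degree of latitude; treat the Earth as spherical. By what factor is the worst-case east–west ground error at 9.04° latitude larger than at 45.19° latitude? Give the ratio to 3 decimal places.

Rounding to 4 decimal places leaves the longitude within ±5e-05° of the true value.
At 9.04°: 5e-05° × 110574 × cos 9.04° = 5e-05 × 110574 × 0.9876 ≈ 5.46 m.
Error at 45.19° = 5e-05° × 110574 × cos 45.19° ≈ 5.5287 × 0.7048 = 3.8964 m.
The ratio reduces to cos 9.04° / cos 45.19° = 0.9876/0.7048 ≈ 1.4013.

1.401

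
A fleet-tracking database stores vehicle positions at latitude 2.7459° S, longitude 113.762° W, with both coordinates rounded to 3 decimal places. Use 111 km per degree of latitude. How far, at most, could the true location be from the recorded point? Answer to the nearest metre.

78 metres

Rounding to 3 decimal places leaves each coordinate within ±0.0005° of the true value.
North–south component: 0.0005° × 111000 = 55.5 m.
E–W at 2.7459°: 0.0005° × 111000 × cos 2.7459° = 0.0005 × 111000 × 0.9989 ≈ 55.4363 m.
The two errors are perpendicular, so the maximum displacement is √(55.5² + 55.4363²) ≈ 78.4438 m.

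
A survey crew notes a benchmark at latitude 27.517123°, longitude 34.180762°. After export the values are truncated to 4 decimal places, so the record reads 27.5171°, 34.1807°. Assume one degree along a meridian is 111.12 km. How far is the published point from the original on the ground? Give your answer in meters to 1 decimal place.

The latitude changed by +0.000023° and the longitude by +0.000062°.
N–S: 0.000023° × 111120 m/° = 2.55576 m.
East–west at this latitude: 0.000062° × 111120 × cos 27.5171° ≈ 0.000062 × 98549.3 = 6.11006 m.
Hypotenuse of the two orthogonal shifts: √(2.55576² + 6.11006²) = 6.62304 m.

6.6 meters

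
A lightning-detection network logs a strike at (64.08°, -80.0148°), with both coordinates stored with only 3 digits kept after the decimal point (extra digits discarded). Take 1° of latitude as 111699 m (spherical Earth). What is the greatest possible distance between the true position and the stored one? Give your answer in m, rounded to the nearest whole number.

Truncating at 3 decimal places can drop up to a full unit in the last place, so each coordinate may be off by as much as 0.001°.
Latitude error → 0.001 × 111699 = 111.699 m along the meridian.
Longitude error → 0.001 × 111699 × cos 64.08° = 0.001 × 111699 × 0.4371 ≈ 48.8254 m.
Combining orthogonally: (111.699² + 48.8254²)^½ ≈ 121.904 m.

122 m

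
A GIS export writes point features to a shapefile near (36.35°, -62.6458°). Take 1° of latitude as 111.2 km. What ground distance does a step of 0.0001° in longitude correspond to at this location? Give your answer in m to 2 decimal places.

At 36.35° a degree of longitude is 111200 × cos 36.35° ≈ 89561.7 m, so 0.0001° corresponds to 8.95617 m.

8.96 m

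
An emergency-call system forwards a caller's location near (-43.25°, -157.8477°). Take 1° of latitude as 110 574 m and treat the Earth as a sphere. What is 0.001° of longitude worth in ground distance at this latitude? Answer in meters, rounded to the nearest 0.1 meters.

80.5 meters

0.001° of longitude at 43.25° is 0.001 × 110574 × cos 43.25° ≈ 0.001 × 80538.9 = 80.5389 m.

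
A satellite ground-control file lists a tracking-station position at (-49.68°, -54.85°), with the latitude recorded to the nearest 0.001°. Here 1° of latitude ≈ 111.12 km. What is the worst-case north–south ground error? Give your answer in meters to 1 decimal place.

Rounding to 3 decimal places leaves the latitude within ±0.0005° of the true value.
Along the meridian that is 0.0005° × 111120 m/° = 55.56 m.

55.6 meters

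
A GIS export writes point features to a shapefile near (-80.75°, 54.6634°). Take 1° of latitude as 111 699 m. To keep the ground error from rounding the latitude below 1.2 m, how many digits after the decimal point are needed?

5 decimal places

One degree of latitude covers 111699 m.
With N decimal places the half-ulp bound is 0.5·10⁻ᴺ°, or 0.5·10⁻ᴺ × 111699 m on the ground.
Need 0.5 × 111699 × 10⁻ᴺ ≤ 1.2 → 10⁻ᴺ ≤ 2.149e-05, so N ≥ 4.67.
At 4 places the error can reach 5.58 m, but 5 places keeps it to 0.558 m.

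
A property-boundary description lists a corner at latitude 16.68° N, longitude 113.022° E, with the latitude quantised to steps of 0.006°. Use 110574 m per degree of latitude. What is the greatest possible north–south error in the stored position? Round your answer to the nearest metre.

332 metres

With a 0.006° grid the true value lies within half a step, ±0.006°/2 = ±0.003°, of the stored one.
So the N–S error is at most 0.003 × 110574 = 331.722 m.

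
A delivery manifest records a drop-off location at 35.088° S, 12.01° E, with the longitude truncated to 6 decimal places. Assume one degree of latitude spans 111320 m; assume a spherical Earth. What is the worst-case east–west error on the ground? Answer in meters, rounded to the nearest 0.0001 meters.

Truncating at 6 decimal places can drop up to a full unit in the last place, so the longitude may be off by as much as 1e-06°.
Parallels shrink by cos φ, so at 35.088° a degree of longitude is 111320 × 0.8183 ≈ 91089.8 m.
Maximum E–W displacement: 1e-06 × 91089.8 = 0.0910898 m.

0.0911 meters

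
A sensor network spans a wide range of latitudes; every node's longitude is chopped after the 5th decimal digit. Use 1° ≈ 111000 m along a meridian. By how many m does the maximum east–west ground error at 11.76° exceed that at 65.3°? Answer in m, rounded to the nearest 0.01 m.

0.62 m

Truncating at 5 decimal places can drop up to a full unit in the last place, so the longitude may be off by as much as 1e-05°.
Error at 11.76° = 1e-05° × 111000 × cos 11.76° ≈ 1.11 × 0.9790 = 1.0867 m.
At 65.3°: 1e-05° × 111000 × cos 65.3° = 1e-05 × 111000 × 0.4179 ≈ 0.46383 m.
Difference: 1.0867 − 0.46383 = 0.62287 m.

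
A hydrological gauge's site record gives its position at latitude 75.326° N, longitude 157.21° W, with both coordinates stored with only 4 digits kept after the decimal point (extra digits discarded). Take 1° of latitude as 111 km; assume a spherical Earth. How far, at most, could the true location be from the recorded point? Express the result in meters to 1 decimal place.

Truncating at 4 decimal places can drop up to a full unit in the last place, so each coordinate may be off by as much as 0.0001°.
North–south component: 0.0001° × 111000 = 11.1 m.
Longitude error → 0.0001 × 111000 × cos 75.326° = 0.0001 × 111000 × 0.2533 ≈ 2.81184 m.
Combining orthogonally: (11.1² + 2.81184²)^½ ≈ 11.4506 m.

11.5 meters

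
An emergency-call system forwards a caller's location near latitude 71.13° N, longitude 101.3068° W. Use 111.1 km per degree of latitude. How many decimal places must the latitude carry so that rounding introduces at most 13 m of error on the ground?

One degree of latitude covers 111100 m.
With N decimal places the half-ulp bound is 0.5·10⁻ᴺ°, or 0.5·10⁻ᴺ × 111100 m on the ground.
Need 0.5 × 111100 × 10⁻ᴺ ≤ 13 → 10⁻ᴺ ≤ 2.340e-04, so N ≥ 3.63.
At 3 places the error can reach 55.6 m, but 4 places keeps it to 5.56 m.

4 decimal places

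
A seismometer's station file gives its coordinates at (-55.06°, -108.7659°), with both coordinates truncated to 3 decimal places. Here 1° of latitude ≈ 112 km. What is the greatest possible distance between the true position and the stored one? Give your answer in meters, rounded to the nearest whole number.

129 meters

Truncating at 3 decimal places can drop up to a full unit in the last place, so each coordinate may be off by as much as 0.001°.
N–S: 0.001° × 112000 m/° = 112 m.
E–W at 55.06°: 0.001° × 112000 × cos 55.06° = 0.001 × 112000 × 0.5727 ≈ 64.1445 m.
Combining orthogonally: (112² + 64.1445²)^½ ≈ 129.068 m.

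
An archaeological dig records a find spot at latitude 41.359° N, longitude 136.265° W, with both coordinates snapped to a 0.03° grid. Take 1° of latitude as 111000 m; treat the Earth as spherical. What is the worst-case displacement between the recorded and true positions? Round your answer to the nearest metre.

2082 metres

With a 0.03° grid the true value lies within half a step, ±0.03°/2 = ±0.015°, of the stored one.
Latitude error → 0.015 × 111000 = 1665 m along the meridian.
East–west component at 41.359°: 0.015° × 111000 × cos 41.359° ≈ 0.015 × 83314.8 ≈ 1249.72 m.
Combining orthogonally: (1665² + 1249.72²)^½ ≈ 2081.83 m.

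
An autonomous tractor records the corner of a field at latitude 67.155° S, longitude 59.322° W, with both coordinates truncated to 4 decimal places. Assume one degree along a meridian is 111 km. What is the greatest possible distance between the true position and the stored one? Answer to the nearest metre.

Truncating at 4 decimal places can drop up to a full unit in the last place, so each coordinate may be off by as much as 0.0001°.
Latitude error → 0.0001 × 111000 = 11.1 m along the meridian.
Longitude error → 0.0001 × 111000 × cos 67.155° = 0.0001 × 111000 × 0.3882 ≈ 4.30946 m.
Combining orthogonally: (11.1² + 4.30946²)^½ ≈ 11.9072 m.

12 metres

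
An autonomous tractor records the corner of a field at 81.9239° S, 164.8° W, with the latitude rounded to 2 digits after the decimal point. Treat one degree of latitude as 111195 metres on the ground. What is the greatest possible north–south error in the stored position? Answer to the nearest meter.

556 meters

Rounding to 2 decimal places leaves the latitude within ±0.005° of the true value.
So the N–S error is at most 0.005 × 111195 = 555.975 m.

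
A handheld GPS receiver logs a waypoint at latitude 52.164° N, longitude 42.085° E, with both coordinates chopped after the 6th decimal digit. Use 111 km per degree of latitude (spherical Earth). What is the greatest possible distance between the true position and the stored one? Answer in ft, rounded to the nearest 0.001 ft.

Truncating at 6 decimal places can drop up to a full unit in the last place, so each coordinate may be off by as much as 1e-06°.
N–S: 1e-06° × 111000 m/° = 0.111 m.
East–west component at 52.164°: 1e-06° × 111000 × cos 52.164° ≈ 1e-06 × 68087.8 ≈ 0.0680878 m.
The two errors are perpendicular, so the maximum displacement is √(0.111² + 0.0680878²) ≈ 0.130219 m.
Converting: 0.130219 m × 3.2808 ft/m ≈ 0.42723 ft.

0.427 ft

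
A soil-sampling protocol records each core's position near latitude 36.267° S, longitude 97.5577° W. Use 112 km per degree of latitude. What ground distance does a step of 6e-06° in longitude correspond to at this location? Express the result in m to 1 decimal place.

6e-06° of longitude at 36.267° is 6e-06 × 112000 × cos 36.267° ≈ 6e-06 × 90302.1 = 0.541813 m.

0.5 m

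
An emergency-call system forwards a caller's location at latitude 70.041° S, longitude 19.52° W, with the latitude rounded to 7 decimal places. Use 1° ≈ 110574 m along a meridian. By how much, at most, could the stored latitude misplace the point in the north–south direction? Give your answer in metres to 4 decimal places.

0.0055 metres

Rounding to 7 decimal places leaves the latitude within ±5e-08° of the true value.
Along the meridian that is 5e-08° × 110574 m/° = 0.0055287 m.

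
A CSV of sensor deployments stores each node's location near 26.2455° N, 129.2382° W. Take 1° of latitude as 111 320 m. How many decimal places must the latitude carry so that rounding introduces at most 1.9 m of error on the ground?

One degree of latitude covers 111320 m.
With N decimal places the half-ulp bound is 0.5·10⁻ᴺ°, or 0.5·10⁻ᴺ × 111320 m on the ground.
Setting 55660 × 10⁻ᴺ ≤ 1.9 gives 10ᴺ ≥ 2.929e+04, i.e. N ≥ 4.47.
N = 4 would give 5.57 m (too coarse); N = 5 gives 0.557 m ≤ 1.9 m.

5 decimal places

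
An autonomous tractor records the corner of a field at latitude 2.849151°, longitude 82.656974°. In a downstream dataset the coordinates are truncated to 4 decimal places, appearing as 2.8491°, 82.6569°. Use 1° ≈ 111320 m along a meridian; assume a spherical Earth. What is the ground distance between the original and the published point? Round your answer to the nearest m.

10 m

Δlat = 2.849151 − 2.8491 = +0.000051°; Δlon = 82.656974 − 82.6569 = +0.000074°.
N–S: 0.000051° × 111320 m/° = 5.67732 m.
E–W at 2.8491°: 0.000074° × 111320 × cos 2.8491° = 0.000074 × 111320 × 0.9988 ≈ 8.2275 m.
Distance: √(5.67732² + 8.2275²) ≈ 9.99618 m.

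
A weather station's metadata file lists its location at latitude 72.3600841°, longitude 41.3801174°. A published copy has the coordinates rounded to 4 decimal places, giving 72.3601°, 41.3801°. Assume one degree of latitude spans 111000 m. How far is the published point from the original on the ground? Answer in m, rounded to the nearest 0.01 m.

1.86 m

The latitude changed by -0.0000159° and the longitude by +0.0000174°.
N–S: -0.0000159° × 111000 m/° = -1.7649 m.
East–west at this latitude: 0.0000174° × 111000 × cos 72.3601° ≈ 0.0000174 × 33636.7 = 0.585279 m.
Hypotenuse of the two orthogonal shifts: √(1.7649² + 0.585279²) = 1.85941 m.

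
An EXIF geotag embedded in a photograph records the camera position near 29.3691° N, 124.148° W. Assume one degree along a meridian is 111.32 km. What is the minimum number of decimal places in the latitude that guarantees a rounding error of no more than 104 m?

One degree of latitude covers 111320 m.
Rounding to N decimal places gives at most 0.5 × 10⁻ᴺ degrees of error, i.e. 0.5 × 10⁻ᴺ × 111320 m.
Need 0.5 × 111320 × 10⁻ᴺ ≤ 104 → 10⁻ᴺ ≤ 1.868e-03, so N ≥ 2.73.
So 3 decimal places suffice (55.7 m); 2 would allow up to 557 m.

3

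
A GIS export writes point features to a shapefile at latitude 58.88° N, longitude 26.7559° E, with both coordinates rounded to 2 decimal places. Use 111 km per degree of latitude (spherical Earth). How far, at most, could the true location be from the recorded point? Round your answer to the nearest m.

625 m

Rounding to 2 decimal places leaves each coordinate within ±0.005° of the true value.
N–S: 0.005° × 111000 m/° = 555 m.
Longitude error → 0.005 × 111000 × cos 58.88° = 0.005 × 111000 × 0.5168 ≈ 286.842 m.
Combining orthogonally: (555² + 286.842²)^½ ≈ 624.743 m.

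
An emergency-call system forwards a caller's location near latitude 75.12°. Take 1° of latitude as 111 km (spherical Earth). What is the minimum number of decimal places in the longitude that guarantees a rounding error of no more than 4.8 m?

4 decimal places

At 75.12° one degree of longitude covers 111000 × cos 75.12° ≈ 111000 × 0.2568 ≈ 28504.3 m.
Rounding to N decimal places gives at most 0.5 × 10⁻ᴺ degrees of error, i.e. 0.5 × 10⁻ᴺ × 28504.3 m.
Need 0.5 × 28504.3 × 10⁻ᴺ ≤ 4.8 → 10⁻ᴺ ≤ 3.368e-04, so N ≥ 3.47.
N = 3 would give 14.3 m (too coarse); N = 4 gives 1.43 m ≤ 4.8 m.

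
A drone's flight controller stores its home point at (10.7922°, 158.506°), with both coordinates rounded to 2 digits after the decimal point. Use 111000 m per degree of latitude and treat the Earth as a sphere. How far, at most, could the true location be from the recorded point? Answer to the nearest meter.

778 meters

Rounding to 2 decimal places leaves each coordinate within ±0.005° of the true value.
Latitude error → 0.005 × 111000 = 555 m along the meridian.
E–W at 10.7922°: 0.005° × 111000 × cos 10.7922° = 0.005 × 111000 × 0.9823 ≈ 545.184 m.
The two errors are perpendicular, so the maximum displacement is √(555² + 545.184²) ≈ 777.978 m.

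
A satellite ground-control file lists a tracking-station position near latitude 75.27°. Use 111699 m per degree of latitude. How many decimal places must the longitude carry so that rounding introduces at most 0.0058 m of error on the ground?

At 75.27° one degree of longitude covers 111699 × cos 75.27° ≈ 111699 × 0.2543 ≈ 28401.1 m.
N decimal places → at most half a unit in the last place, 0.5 × 10⁻ᴺ° = 28401.1/2 × 10⁻ᴺ m.
Setting 14200.5 × 10⁻ᴺ ≤ 0.0058 gives 10ᴺ ≥ 2.448e+06, i.e. N ≥ 6.39.
So 7 decimal places suffice (0.00142 m); 6 would allow up to 0.0142 m.

7 decimal places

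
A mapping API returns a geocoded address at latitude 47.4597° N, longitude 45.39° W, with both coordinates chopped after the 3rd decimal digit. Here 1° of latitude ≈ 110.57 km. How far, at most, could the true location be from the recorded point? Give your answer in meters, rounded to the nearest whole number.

133 meters

Truncating at 3 decimal places can drop up to a full unit in the last place, so each coordinate may be off by as much as 0.001°.
Latitude error → 0.001 × 110570 = 110.57 m along the meridian.
Longitude error → 0.001 × 110570 × cos 47.4597° = 0.001 × 110570 × 0.6761 ≈ 74.7573 m.
The two errors are perpendicular, so the maximum displacement is √(110.57² + 74.7573²) ≈ 133.471 m.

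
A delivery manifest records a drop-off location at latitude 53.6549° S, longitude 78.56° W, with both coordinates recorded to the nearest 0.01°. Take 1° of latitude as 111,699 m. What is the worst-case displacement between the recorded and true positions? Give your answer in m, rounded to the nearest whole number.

649 m

Rounding to 2 decimal places leaves each coordinate within ±0.005° of the true value.
Latitude error → 0.005 × 111699 = 558.495 m along the meridian.
Longitude error → 0.005 × 111699 × cos 53.6549° = 0.005 × 111699 × 0.5926 ≈ 330.991 m.
Worst case both components are at the extreme and orthogonal: √(558.495² + 330.991²) ≈ 649.208 m.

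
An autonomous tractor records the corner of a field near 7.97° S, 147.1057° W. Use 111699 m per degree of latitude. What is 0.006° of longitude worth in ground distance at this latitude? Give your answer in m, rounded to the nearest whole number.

0.006° of longitude at 7.97° is 0.006 × 111699 × cos 7.97° ≈ 0.006 × 110620 = 663.72 m.

664 m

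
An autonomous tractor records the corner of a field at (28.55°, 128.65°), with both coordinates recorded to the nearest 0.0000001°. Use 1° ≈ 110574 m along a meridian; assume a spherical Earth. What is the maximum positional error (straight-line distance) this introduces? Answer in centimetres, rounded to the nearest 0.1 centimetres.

Rounding to 7 decimal places leaves each coordinate within ±5e-08° of the true value.
Latitude error → 5e-08 × 110574 = 0.0055287 m along the meridian.
E–W at 28.55°: 5e-08° × 110574 × cos 28.55° = 5e-08 × 110574 × 0.8784 ≈ 0.00485641 m.
The two errors are perpendicular, so the maximum displacement is √(0.0055287² + 0.00485641²) ≈ 0.00735875 m.
That is 0.00735875 m = 0.73588 cm.

0.7 centimetres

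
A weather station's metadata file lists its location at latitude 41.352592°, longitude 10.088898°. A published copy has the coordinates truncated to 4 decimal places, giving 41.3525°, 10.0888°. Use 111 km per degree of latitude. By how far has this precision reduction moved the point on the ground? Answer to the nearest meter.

13 meters

The latitude changed by +0.000092° and the longitude by +0.000098°.
N–S: 0.000092° × 111000 m/° = 10.212 m.
East–west at this latitude: 0.000098° × 111000 × cos 41.3525° ≈ 0.000098 × 83323.2 = 8.16567 m.
Distance: √(10.212² + 8.16567²) ≈ 13.0753 m.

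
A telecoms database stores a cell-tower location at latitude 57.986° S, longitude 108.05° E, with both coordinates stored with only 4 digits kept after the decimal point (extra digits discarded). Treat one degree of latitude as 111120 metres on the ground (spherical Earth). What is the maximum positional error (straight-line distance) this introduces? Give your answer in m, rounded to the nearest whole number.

Truncating at 4 decimal places can drop up to a full unit in the last place, so each coordinate may be off by as much as 0.0001°.
N–S: 0.0001° × 111120 m/° = 11.112 m.
Longitude error → 0.0001 × 111120 × cos 57.986° = 0.0001 × 111120 × 0.5301 ≈ 5.89077 m.
Combining orthogonally: (11.112² + 5.89077²)^½ ≈ 12.5769 m.

13 m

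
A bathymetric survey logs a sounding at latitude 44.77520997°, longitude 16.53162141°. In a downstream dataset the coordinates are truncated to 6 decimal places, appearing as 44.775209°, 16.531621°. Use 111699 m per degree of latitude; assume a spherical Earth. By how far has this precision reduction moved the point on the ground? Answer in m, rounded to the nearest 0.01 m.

The latitude changed by +0.00000097° and the longitude by +0.00000041°.
North–south shift: 0.00000097 × 111699 = 0.108348 m.
East–west at this latitude: 0.00000041° × 111699 × cos 44.7752° ≈ 0.00000041 × 79292.4 = 0.0325099 m.
Hypotenuse of the two orthogonal shifts: √(0.108348² + 0.0325099²) = 0.11312 m.

0.11 m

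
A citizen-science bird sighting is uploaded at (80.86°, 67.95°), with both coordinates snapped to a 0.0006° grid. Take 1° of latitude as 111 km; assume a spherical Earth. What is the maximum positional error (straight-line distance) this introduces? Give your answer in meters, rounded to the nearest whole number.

34 meters

With a 0.0006° grid the true value lies within half a step, ±0.0006°/2 = ±0.0003°, of the stored one.
Latitude error → 0.0003 × 111000 = 33.3 m along the meridian.
Longitude error → 0.0003 × 111000 × cos 80.86° = 0.0003 × 111000 × 0.1588 ≈ 5.28962 m.
Worst case both components are at the extreme and orthogonal: √(33.3² + 5.28962²) ≈ 33.7175 m.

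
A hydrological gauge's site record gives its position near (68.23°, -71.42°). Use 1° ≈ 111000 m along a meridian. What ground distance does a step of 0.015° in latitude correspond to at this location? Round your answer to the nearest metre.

Along a meridian 0.015° is 0.015 × 111000 = 1665 m.

1665 metres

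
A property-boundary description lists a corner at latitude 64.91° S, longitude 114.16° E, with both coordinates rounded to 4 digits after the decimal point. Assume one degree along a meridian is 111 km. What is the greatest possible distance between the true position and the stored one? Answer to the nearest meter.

Rounding to 4 decimal places leaves each coordinate within ±5e-05° of the true value.
N–S: 5e-05° × 111000 m/° = 5.55 m.
E–W at 64.91°: 5e-05° × 111000 × cos 64.91° = 5e-05 × 111000 × 0.4240 ≈ 2.35343 m.
The two errors are perpendicular, so the maximum displacement is √(5.55² + 2.35343²) ≈ 6.02836 m.

6 meters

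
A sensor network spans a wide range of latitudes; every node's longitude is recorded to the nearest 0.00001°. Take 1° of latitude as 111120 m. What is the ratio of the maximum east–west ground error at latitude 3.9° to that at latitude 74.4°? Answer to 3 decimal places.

Rounding to 5 decimal places leaves the longitude within ±5e-06° of the true value.
Error at 3.9° = 5e-06° × 111120 × cos 3.9° ≈ 0.5556 × 0.9977 = 0.55431 m.
Error at 74.4° = 5e-06° × 111120 × cos 74.4° ≈ 0.5556 × 0.2689 = 0.14941 m.
Ratio: 0.55431 / 0.14941 = cos 3.9° / cos 74.4° ≈ 3.7100.

3.710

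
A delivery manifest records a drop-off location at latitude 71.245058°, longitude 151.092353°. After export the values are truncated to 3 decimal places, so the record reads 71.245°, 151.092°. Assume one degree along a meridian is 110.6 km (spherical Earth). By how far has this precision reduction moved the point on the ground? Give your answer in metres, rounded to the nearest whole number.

14 metres

The latitude changed by +0.000058° and the longitude by +0.000353°.
North–south shift: 0.000058 × 110600 = 6.4148 m.
E–W at 71.245°: 0.000353° × 110600 × cos 71.245° = 0.000353 × 110600 × 0.3215 ≈ 12.5528 m.
Combined displacement = (6.4148² + 12.5528²)^½ ≈ 14.0969 m.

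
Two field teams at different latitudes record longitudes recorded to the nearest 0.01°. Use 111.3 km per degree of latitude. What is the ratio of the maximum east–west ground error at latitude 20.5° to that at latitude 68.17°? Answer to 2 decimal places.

Rounding to 2 decimal places leaves the longitude within ±0.005° of the true value.
At 20.5°: 0.005° × 111300 × cos 20.5° = 0.005 × 111300 × 0.9367 ≈ 521.26 m.
Error at 68.17° = 0.005° × 111300 × cos 68.17° ≈ 556.5 × 0.3719 = 206.94 m.
The ratio reduces to cos 20.5° / cos 68.17° = 0.9367/0.3719 ≈ 2.5189.

2.52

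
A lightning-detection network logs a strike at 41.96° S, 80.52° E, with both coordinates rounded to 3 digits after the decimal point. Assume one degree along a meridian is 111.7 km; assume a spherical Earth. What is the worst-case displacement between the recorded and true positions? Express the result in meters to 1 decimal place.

Rounding to 3 decimal places leaves each coordinate within ±0.0005° of the true value.
North–south component: 0.0005° × 111700 = 55.85 m.
East–west component at 41.96°: 0.0005° × 111700 × cos 41.96° ≈ 0.0005 × 83061.4 ≈ 41.5307 m.
The two errors are perpendicular, so the maximum displacement is √(55.85² + 41.5307²) ≈ 69.599 m.

69.6 meters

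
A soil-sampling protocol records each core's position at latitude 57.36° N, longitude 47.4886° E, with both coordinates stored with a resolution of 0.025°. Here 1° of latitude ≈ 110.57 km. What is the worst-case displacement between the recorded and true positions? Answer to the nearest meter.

With a 0.025° grid the true value lies within half a step, ±0.025°/2 = ±0.0125°, of the stored one.
N–S: 0.0125° × 110570 m/° = 1382.12 m.
East–west component at 57.36°: 0.0125° × 110570 × cos 57.36° ≈ 0.0125 × 59636.9 ≈ 745.461 m.
The two errors are perpendicular, so the maximum displacement is √(1382.12² + 745.461²) ≈ 1570.34 m.

1570 meters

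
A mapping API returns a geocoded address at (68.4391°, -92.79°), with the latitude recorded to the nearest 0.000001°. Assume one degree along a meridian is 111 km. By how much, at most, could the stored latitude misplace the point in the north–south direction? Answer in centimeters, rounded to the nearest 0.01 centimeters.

Rounding to 6 decimal places leaves the latitude within ±5e-07° of the true value.
North–south distance: 5e-07° × 111000 m/° = 0.0555 m.
That is 0.0555 m = 5.55 cm.

5.55 centimeters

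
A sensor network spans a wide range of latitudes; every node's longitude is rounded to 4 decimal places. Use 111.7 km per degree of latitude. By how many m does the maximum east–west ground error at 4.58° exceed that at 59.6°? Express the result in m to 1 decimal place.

2.7 m

Rounding to 4 decimal places leaves the longitude within ±5e-05° of the true value.
At 4.58°: 5e-05° × 111700 × cos 4.58° = 5e-05 × 111700 × 0.9968 ≈ 5.5672 m.
Error at 59.6° = 5e-05° × 111700 × cos 59.6° ≈ 5.585 × 0.5060 = 2.8262 m.
Difference: 5.5672 − 2.8262 = 2.741 m.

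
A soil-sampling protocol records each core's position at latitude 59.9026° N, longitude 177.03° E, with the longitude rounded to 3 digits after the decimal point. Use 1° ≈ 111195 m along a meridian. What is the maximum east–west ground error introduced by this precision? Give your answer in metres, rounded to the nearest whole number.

28 metres

Rounding to 3 decimal places leaves the longitude within ±0.0005° of the true value.
Parallels shrink by cos φ, so at 59.9026° a degree of longitude is 111195 × 0.5015 ≈ 55761.1 m.
East–west error: 0.0005° × 55761.1 m/° ≈ 27.8806 m.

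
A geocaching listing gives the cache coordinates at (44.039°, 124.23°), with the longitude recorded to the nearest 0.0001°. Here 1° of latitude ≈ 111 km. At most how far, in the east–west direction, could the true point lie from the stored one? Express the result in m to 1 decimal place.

4.0 m

Rounding to 4 decimal places leaves the longitude within ±5e-05° of the true value.
Parallels shrink by cos φ, so at 44.039° a degree of longitude is 111000 × 0.7189 ≈ 79794.2 m.
Maximum E–W displacement: 5e-05 × 79794.2 = 3.98971 m.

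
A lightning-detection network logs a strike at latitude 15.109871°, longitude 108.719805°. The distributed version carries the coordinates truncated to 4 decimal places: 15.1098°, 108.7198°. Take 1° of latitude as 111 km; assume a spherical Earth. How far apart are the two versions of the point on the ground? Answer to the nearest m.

Δlat = 15.109871 − 15.1098 = +0.000071°; Δlon = 108.719805 − 108.7198 = +0.000005°.
N–S: 0.000071° × 111000 m/° = 7.881 m.
E–W at 15.1098°: 0.000005° × 111000 × cos 15.1098° = 0.000005 × 111000 × 0.9654 ≈ 0.535813 m.
Hypotenuse of the two orthogonal shifts: √(7.881² + 0.535813²) = 7.89919 m.

8 m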